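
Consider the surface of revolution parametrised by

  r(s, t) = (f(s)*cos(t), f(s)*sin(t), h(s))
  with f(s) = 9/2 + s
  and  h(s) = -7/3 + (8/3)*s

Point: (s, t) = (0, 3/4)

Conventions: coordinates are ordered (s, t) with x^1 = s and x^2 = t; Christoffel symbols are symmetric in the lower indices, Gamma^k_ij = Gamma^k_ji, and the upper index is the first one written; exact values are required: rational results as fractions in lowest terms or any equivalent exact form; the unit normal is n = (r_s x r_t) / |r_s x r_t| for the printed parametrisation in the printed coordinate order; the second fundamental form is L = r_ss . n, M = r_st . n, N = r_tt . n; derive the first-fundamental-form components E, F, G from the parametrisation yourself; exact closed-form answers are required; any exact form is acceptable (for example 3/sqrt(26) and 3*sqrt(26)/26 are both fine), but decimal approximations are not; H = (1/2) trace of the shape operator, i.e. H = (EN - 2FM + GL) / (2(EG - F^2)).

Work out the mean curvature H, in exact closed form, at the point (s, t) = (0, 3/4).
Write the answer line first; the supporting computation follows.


Answer: H = 8*sqrt(73)/657

f = 9/2, f' = 1, f'' = 0, h' = 8/3, h'' = 0
E = 73/9, F = 0, G = 81/4; answer radicand W^2 = 73/9
unnormalised second-form numerators: l = 0, m = 0, n = 12; L = l/sqrt(73/9), and similarly M = m/sqrt(W^2), N = n/sqrt(W^2)
H = (E*n - 2*F*m + G*l) / (2*(EG - F^2)*sqrt(W^2)); E*n - 2*F*m + G*l = 292/3, EG - F^2 = 657/4, so H = (8/27)/sqrt(73/9)


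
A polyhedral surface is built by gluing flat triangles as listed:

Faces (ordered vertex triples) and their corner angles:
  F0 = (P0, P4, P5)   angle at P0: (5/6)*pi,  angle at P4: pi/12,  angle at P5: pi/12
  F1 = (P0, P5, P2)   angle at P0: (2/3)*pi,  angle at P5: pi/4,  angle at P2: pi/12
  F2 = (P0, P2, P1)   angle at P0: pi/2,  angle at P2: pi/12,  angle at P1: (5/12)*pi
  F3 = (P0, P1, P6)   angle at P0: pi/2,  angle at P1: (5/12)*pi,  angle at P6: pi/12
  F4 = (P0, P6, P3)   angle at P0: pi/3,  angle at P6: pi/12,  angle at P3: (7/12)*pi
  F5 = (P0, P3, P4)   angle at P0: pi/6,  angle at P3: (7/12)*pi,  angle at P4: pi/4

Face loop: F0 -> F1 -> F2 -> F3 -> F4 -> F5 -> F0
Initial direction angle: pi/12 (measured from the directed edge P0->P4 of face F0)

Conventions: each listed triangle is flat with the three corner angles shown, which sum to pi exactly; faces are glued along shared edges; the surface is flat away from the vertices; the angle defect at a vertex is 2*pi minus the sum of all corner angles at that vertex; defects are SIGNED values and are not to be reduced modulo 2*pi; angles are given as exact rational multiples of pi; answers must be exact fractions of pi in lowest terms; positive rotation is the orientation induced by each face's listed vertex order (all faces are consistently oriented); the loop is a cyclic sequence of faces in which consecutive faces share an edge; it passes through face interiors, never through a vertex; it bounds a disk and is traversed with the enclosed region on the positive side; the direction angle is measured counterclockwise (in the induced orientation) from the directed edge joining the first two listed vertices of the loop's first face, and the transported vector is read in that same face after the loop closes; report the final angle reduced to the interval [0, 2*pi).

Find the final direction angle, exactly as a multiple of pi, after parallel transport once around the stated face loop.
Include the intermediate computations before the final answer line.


enclosed vertex P0: corner angles sum to 3*pi, defect = 2*pi - 3*pi = -pi
the final direction is the initial angle plus the enclosed defects, taken mod 2*pi in the induced orientation
final angle = pi/12 - pi = (13/12)*pi (mod 2*pi)

Answer: final direction angle = (13/12)*pi


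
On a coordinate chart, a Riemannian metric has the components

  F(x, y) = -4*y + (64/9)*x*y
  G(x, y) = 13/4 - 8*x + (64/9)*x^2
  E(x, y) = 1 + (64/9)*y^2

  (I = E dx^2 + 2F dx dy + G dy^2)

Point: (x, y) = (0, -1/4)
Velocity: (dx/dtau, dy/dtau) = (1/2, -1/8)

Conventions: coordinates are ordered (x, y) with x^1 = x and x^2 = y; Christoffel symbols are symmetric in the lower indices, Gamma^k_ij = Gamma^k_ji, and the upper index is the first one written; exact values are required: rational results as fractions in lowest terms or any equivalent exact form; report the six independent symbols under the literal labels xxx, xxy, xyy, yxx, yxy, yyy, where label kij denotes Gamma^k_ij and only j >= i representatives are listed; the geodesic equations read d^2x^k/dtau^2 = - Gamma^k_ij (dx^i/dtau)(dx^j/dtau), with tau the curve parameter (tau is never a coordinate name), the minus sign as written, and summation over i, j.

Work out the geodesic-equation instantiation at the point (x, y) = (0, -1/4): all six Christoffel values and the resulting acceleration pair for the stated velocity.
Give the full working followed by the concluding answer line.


E = 13/9, F = 1, G = 13/4 at the point
E_x = 0, E_y = -32/9, F_x = -16/9, F_y = -4, G_x = -8, G_y = 0
EG - F^2 = 133/36;  g^inv = (36/133) * [[13/4, -1], [-1, 13/9]]
first-kind symbols [ij,l] = (1/2)(d_i g_jl + d_j g_il - d_l g_ij): [xx,x] = E_x/2 = 0, [xx,y] = F_x - E_y/2 = 0, [xy,x] = E_y/2 = -16/9, [xy,y] = G_x/2 = -4, [yy,x] = F_y - G_x/2 = 0, [yy,y] = G_y/2 = 0
Gamma^x_ij = (G*[ij,x] - F*[ij,y])/(EG - F^2), Gamma^y_ij = (E*[ij,y] - F*[ij,x])/(EG - F^2)
Gamma_xxx = 0, Gamma_xxy = -64/133, Gamma_xyy = 0, Gamma_yxx = 0, Gamma_yxy = -144/133, Gamma_yyy = 0
d^2x/dtau^2 = -(Gamma_xxx*(1/2)^2 + 2*Gamma_xxy*(1/2)*(-1/8) + Gamma_xyy*(-1/8)^2) = -8/133
d^2y/dtau^2 = -(Gamma_yxx*(1/2)^2 + 2*Gamma_yxy*(1/2)*(-1/8) + Gamma_yyy*(-1/8)^2) = -18/133

Answer: Gamma_xxx = 0, Gamma_xxy = -64/133, Gamma_xyy = 0, Gamma_yxx = 0, Gamma_yxy = -144/133, Gamma_yyy = 0; accelerations (d^2x/dtau^2, d^2y/dtau^2) = (-8/133, -18/133)


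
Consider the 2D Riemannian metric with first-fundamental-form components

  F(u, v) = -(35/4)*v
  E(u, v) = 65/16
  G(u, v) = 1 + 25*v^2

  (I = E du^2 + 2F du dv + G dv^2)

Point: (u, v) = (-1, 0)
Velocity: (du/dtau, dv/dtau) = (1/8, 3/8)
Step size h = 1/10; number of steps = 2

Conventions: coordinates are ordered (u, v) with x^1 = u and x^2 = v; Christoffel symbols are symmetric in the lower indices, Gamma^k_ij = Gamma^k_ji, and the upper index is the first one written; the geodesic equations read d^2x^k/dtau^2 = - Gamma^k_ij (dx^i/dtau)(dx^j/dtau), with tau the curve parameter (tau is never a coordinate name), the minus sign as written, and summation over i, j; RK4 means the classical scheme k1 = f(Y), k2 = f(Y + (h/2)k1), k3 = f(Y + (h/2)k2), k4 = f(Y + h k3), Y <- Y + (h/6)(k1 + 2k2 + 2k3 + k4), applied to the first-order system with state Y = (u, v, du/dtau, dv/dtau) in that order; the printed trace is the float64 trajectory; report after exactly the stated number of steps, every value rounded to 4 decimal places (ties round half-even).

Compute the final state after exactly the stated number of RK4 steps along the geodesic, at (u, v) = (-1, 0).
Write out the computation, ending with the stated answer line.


f(Y) = (du/dtau, dv/dtau, -Gamma^u_ij Y'^i Y'^j, -Gamma^v_ij Y'^i Y'^j) with the Gammas evaluated at the stage position; h = 0.100000; intermediate values shown to 6 dp
step 0: u = -1.0000, v = 0.0000, du/dtau = 0.1250, dv/dtau = 0.3750
step 1:
  k1: at (u, v) = (-1.000000, 0.000000), (du/dtau, dv/dtau) = (0.125000, 0.375000); Gamma_uuu = 0.000000, Gamma_uuv = 0.000000, Gamma_uvv = -2.153846, Gamma_vuu = 0.000000, Gamma_vuv = 0.000000, Gamma_vvv = 0.000000; k1 = (0.125000, 0.375000, 0.302885, 0.000000)
  k2: at (u, v) = (-0.993750, 0.018750), (du/dtau, dv/dtau) = (0.140144, 0.375000); Gamma_uuu = 0.000000, Gamma_uuv = 0.000000, Gamma_uvv = -2.149196, Gamma_vuu = 0.000000, Gamma_vuv = 0.000000, Gamma_vvv = 0.115136; k2 = (0.140144, 0.375000, 0.302231, -0.016191)
  k3: at (u, v) = (-0.992993, 0.018750), (du/dtau, dv/dtau) = (0.140112, 0.374190); Gamma_uuu = 0.000000, Gamma_uuv = 0.000000, Gamma_uvv = -2.149196, Gamma_vuu = 0.000000, Gamma_vuv = 0.000000, Gamma_vvv = 0.115136; k3 = (0.140112, 0.374190, 0.300927, -0.016121)
  k4: at (u, v) = (-0.985989, 0.037419), (du/dtau, dv/dtau) = (0.155093, 0.373388); Gamma_uuu = 0.000000, Gamma_uuv = 0.000000, Gamma_uvv = -2.135446, Gamma_vuu = 0.000000, Gamma_vuv = 0.000000, Gamma_vvv = 0.228304; k4 = (0.155093, 0.373388, 0.297721, -0.031830)
  Y <- Y + (h/6)(k1 + 2k2 + 2k3 + k4): u = -0.9860, v = 0.0374, du/dtau = 0.1551, dv/dtau = 0.3734
step 2:
  k1: at (u, v) = (-0.985990, 0.037446), (du/dtau, dv/dtau) = (0.155115, 0.373392); Gamma_uuu = 0.000000, Gamma_uuv = 0.000000, Gamma_uvv = -2.135420, Gamma_vuu = 0.000000, Gamma_vuv = 0.000000, Gamma_vvv = 0.228466; k1 = (0.155115, 0.373392, 0.297724, -0.031853)
  k2: at (u, v) = (-0.978234, 0.056116), (du/dtau, dv/dtau) = (0.170002, 0.371800); Gamma_uuu = 0.000000, Gamma_uuv = 0.000000, Gamma_uvv = -2.112902, Gamma_vuu = 0.000000, Gamma_vuv = 0.000000, Gamma_vvv = 0.338763; k2 = (0.170002, 0.371800, 0.292077, -0.046829)
  k3: at (u, v) = (-0.977490, 0.056036), (du/dtau, dv/dtau) = (0.169719, 0.371051); Gamma_uuu = 0.000000, Gamma_uuv = 0.000000, Gamma_uvv = -2.113016, Gamma_vuu = 0.000000, Gamma_vuv = 0.000000, Gamma_vvv = 0.338301; k3 = (0.169719, 0.371051, 0.290918, -0.046577)
  k4: at (u, v) = (-0.969018, 0.074551), (du/dtau, dv/dtau) = (0.184207, 0.368735); Gamma_uuu = 0.000000, Gamma_uuv = 0.000000, Gamma_uvv = -2.082616, Gamma_vuu = 0.000000, Gamma_vuv = 0.000000, Gamma_vvv = 0.443605; k4 = (0.184207, 0.368735, 0.283164, -0.060315)
  Y <- Y + (h/6)(k1 + 2k2 + 2k3 + k4): u = -0.9690, v = 0.0746, du/dtau = 0.1842, dv/dtau = 0.3687

Answer: u = -0.9690, v = 0.0746, du/dtau = 0.1842, dv/dtau = 0.3687


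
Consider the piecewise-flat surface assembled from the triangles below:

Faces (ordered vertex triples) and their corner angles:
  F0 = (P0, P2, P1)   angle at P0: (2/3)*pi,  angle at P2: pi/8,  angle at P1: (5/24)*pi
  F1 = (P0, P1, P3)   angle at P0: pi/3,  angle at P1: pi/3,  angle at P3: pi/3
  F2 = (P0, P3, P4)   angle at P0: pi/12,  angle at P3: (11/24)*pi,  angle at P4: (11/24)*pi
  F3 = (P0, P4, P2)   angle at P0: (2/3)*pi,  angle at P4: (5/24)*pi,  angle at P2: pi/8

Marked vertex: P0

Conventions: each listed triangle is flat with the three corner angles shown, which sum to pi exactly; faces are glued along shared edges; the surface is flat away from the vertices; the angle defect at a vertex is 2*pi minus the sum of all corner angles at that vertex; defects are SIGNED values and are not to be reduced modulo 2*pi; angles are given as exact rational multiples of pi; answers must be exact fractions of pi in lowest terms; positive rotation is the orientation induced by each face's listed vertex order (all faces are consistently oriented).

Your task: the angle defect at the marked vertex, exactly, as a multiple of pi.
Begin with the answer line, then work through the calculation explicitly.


Answer: defect(P0) = pi/4

Sum of corner angles at P0: (7/4)*pi
defect = 2*pi - (7/4)*pi


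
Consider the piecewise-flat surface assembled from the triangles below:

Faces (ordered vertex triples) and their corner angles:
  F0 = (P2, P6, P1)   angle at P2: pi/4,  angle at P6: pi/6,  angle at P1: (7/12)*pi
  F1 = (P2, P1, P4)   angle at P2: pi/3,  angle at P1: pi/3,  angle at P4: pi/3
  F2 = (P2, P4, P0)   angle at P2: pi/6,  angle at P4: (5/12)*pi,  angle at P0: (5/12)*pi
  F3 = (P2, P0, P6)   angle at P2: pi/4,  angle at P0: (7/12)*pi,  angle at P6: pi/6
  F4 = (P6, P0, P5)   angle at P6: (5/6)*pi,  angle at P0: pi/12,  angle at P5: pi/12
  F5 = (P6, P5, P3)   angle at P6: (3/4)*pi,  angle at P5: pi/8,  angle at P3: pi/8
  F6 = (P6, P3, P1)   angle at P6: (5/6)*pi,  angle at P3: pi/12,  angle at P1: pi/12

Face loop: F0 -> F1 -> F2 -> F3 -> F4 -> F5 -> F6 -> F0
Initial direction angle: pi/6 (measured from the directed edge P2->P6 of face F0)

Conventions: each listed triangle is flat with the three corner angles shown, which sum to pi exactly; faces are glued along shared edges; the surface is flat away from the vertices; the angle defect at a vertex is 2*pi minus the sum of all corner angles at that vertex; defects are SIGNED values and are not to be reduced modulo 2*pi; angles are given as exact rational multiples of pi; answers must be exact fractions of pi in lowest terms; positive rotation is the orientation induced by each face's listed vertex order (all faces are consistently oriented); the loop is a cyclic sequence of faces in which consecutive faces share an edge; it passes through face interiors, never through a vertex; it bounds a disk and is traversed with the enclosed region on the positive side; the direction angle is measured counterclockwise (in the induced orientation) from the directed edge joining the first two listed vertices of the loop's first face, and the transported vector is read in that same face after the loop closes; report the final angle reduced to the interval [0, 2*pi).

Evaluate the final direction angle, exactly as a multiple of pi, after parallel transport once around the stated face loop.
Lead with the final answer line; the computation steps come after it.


Answer: final direction angle = (5/12)*pi

enclosed vertex P2: corner angles sum to pi, defect = 2*pi - pi = pi
enclosed vertex P6: corner angles sum to (11/4)*pi, defect = 2*pi - (11/4)*pi = (-3/4)*pi
the final direction is the initial angle plus the enclosed defects, taken mod 2*pi in the induced orientation
final angle = pi/6 + pi/4 = (5/12)*pi (mod 2*pi)


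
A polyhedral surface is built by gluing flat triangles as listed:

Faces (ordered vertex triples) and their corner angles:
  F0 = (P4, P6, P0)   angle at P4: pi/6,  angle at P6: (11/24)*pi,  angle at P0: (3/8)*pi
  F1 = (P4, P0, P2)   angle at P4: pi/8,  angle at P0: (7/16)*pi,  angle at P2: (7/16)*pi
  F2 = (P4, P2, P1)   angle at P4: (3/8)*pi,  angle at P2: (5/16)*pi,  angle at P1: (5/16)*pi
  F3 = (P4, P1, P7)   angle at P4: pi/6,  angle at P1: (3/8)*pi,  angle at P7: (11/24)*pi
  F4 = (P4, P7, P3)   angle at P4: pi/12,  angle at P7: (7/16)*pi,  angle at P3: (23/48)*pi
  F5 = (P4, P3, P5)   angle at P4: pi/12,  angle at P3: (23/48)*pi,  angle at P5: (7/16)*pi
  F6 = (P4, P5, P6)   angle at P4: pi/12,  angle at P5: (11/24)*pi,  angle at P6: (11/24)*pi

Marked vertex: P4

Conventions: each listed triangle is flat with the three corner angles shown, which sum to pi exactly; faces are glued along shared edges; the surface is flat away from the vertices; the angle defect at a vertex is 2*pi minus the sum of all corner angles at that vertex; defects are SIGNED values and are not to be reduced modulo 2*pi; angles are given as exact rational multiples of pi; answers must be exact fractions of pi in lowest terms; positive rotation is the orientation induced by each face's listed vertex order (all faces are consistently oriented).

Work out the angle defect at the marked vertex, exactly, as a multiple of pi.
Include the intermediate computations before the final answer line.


Sum of corner angles at P4: (13/12)*pi
defect = 2*pi - (13/12)*pi

Answer: defect(P4) = (11/12)*pi


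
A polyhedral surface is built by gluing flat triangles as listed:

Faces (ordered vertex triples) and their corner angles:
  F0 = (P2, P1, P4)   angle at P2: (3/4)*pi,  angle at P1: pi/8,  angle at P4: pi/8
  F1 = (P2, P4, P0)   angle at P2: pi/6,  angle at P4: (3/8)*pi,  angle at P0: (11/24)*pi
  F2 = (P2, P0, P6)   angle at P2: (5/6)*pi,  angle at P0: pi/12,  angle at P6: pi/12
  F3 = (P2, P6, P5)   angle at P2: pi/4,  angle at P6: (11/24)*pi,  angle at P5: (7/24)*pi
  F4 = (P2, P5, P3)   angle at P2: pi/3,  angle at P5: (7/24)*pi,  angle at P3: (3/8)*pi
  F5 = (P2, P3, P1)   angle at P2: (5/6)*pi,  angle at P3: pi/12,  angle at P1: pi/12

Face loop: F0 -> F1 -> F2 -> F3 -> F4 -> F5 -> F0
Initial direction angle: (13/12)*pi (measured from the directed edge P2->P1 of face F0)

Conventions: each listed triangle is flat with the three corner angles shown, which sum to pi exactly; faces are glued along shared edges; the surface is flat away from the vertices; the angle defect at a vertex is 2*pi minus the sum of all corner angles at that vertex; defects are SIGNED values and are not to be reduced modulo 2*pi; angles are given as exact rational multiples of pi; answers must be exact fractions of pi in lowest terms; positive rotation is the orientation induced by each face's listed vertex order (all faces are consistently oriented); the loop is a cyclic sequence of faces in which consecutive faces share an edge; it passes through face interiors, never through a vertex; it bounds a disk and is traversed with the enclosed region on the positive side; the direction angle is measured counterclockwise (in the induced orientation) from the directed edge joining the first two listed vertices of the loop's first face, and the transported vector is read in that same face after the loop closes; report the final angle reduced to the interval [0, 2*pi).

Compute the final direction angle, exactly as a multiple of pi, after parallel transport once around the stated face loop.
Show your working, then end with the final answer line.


enclosed vertex P2: corner angles sum to (19/6)*pi, defect = 2*pi - (19/6)*pi = (-7/6)*pi
transport around the loop rotates by the sum of enclosed defects; add to the initial angle mod 2*pi
final angle = (13/12)*pi - (7/6)*pi = (23/12)*pi (mod 2*pi)

Answer: final direction angle = (23/12)*pi


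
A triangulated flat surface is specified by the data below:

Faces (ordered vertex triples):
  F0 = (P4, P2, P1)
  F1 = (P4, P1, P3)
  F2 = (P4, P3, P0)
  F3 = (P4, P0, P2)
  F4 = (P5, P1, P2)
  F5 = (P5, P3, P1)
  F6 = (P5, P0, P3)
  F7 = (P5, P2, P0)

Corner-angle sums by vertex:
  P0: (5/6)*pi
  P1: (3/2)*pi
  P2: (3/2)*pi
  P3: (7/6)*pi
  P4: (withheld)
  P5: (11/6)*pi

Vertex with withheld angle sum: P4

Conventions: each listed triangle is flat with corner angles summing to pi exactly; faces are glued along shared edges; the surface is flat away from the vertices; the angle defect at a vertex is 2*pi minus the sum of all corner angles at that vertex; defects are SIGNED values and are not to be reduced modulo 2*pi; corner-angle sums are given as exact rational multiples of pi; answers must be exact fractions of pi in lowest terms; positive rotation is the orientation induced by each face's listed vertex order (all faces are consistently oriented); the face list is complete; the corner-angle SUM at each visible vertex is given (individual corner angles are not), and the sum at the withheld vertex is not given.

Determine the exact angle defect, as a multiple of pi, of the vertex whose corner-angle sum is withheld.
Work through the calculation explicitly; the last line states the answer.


V = 6, E = 12, F = 8; chi = V - E + F = 2
Gauss-Bonnet: total defect = 2*pi*chi = 4*pi; visible defects sum to (19/6)*pi

Answer: defect(P4) = (5/6)*pi


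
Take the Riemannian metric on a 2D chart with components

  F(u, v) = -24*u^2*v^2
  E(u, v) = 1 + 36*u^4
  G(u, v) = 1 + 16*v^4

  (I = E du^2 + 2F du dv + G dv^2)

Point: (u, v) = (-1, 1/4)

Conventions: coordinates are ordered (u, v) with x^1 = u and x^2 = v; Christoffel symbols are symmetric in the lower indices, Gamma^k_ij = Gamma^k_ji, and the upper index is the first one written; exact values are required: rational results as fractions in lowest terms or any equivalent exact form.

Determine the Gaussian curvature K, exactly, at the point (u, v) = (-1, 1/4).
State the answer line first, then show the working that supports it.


Answer: K = 6144/351649

E = 37, F = -3/2, G = 17/16, EG - F^2 = 593/16 at the point
E_u = -144, E_v = 0, F_u = 3, F_v = -12, G_u = 0, G_v = 1
E_vv = 0, F_uv = 24, G_uu = 0
The intrinsic route: Brioschi's K = (det M1 - det M2)/(EG - F^2)^2.
M1 = [[-E_vv/2 + F_uv - G_uu/2, E_u/2, F_u - E_v/2], [F_v - G_u/2, E, F], [G_v/2, F, G]] = [[24, -72, 3], [-12, 37, -3/2], [1/2, -3/2, 17/16]]; det M1 = 24
M2 = [[0, E_v/2, G_u/2], [E_v/2, E, F], [G_u/2, F, G]] = [[0, 0, 0], [0, 37, -3/2], [0, -3/2, 17/16]]; det M2 = 0
det M1 - det M2 = 24; K = 24 / (593/16)^2 = 6144/351649


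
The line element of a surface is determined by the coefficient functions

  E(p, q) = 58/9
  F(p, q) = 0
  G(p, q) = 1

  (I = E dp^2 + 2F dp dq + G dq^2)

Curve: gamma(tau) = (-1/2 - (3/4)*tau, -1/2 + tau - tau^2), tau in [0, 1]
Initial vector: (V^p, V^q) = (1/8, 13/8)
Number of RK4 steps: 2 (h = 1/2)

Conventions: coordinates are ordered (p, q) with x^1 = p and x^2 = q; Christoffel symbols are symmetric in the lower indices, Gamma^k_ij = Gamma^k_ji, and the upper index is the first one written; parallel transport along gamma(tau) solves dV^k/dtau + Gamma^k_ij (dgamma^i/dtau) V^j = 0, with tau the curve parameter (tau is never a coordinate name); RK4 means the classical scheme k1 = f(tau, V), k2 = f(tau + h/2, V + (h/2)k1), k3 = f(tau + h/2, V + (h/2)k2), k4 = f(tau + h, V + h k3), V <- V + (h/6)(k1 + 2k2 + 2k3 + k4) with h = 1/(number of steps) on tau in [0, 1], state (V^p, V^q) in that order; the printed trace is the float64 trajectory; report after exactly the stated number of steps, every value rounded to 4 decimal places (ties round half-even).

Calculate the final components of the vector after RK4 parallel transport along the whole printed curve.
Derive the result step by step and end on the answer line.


gamma'(tau) = (-3/4, 1 - 2*tau); f(tau, V)^k = -Gamma^k_ij(gamma(tau)) gamma'^i(tau) V^j; h = 1/2; intermediate values shown to 6 dp
curve data and Christoffel symbols at the stage parameters:
  tau = 0.000000: gamma = (-0.500000, -0.500000), gamma' = (-0.750000, 1.000000); Gamma_ppp = 0.000000, Gamma_ppq = 0.000000, Gamma_pqq = 0.000000, Gamma_qpp = 0.000000, Gamma_qpq = 0.000000, Gamma_qqq = 0.000000
  tau = 0.250000: gamma = (-0.687500, -0.312500), gamma' = (-0.750000, 0.500000); Gamma_ppp = 0.000000, Gamma_ppq = 0.000000, Gamma_pqq = 0.000000, Gamma_qpp = 0.000000, Gamma_qpq = 0.000000, Gamma_qqq = 0.000000
  tau = 0.500000: gamma = (-0.875000, -0.250000), gamma' = (-0.750000, 0.000000); Gamma_ppp = 0.000000, Gamma_ppq = 0.000000, Gamma_pqq = 0.000000, Gamma_qpp = 0.000000, Gamma_qpq = 0.000000, Gamma_qqq = 0.000000
  tau = 0.750000: gamma = (-1.062500, -0.312500), gamma' = (-0.750000, -0.500000); Gamma_ppp = 0.000000, Gamma_ppq = 0.000000, Gamma_pqq = 0.000000, Gamma_qpp = 0.000000, Gamma_qpq = 0.000000, Gamma_qqq = 0.000000
  tau = 1.000000: gamma = (-1.250000, -0.500000), gamma' = (-0.750000, -1.000000); Gamma_ppp = 0.000000, Gamma_ppq = 0.000000, Gamma_pqq = 0.000000, Gamma_qpp = 0.000000, Gamma_qpq = 0.000000, Gamma_qqq = 0.000000
step 0: V^p = 0.1250, V^q = 1.6250
step 1: k1 = (0.000000, 0.000000), k2 = (0.000000, 0.000000), k3 = (0.000000, 0.000000), k4 = (0.000000, 0.000000); V <- V + (h/6)(k1 + 2k2 + 2k3 + k4): V^p = 0.1250, V^q = 1.6250
step 2: k1 = (0.000000, 0.000000), k2 = (0.000000, 0.000000), k3 = (0.000000, 0.000000), k4 = (0.000000, 0.000000); V <- V + (h/6)(k1 + 2k2 + 2k3 + k4): V^p = 0.1250, V^q = 1.6250

Answer: V^p = 0.1250, V^q = 1.6250


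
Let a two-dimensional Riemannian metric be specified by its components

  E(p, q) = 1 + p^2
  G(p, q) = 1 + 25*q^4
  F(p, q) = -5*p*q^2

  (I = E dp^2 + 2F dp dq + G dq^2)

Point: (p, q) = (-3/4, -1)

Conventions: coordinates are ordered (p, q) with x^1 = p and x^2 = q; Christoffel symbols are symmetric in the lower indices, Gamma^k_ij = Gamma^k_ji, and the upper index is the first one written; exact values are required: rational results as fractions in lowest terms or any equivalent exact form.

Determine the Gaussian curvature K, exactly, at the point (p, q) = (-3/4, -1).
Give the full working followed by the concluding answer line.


E = 25/16, F = 15/4, G = 26, EG - F^2 = 425/16 at the point
E_p = -3/2, E_q = 0, F_p = -5, F_q = -15/2, G_p = 0, G_q = -100
E_qq = 0, F_pq = 10, G_pp = 0
By Brioschi, K is (det M1 - det M2) divided by (EG - F^2) squared.
M1 = [[-E_qq/2 + F_pq - G_pp/2, E_p/2, F_p - E_q/2], [F_q - G_p/2, E, F], [G_q/2, F, G]] = [[10, -3/4, -5], [-15/2, 25/16, 15/4], [-50, 15/4, 26]]; det M1 = 10
M2 = [[0, E_q/2, G_p/2], [E_q/2, E, F], [G_p/2, F, G]] = [[0, 0, 0], [0, 25/16, 15/4], [0, 15/4, 26]]; det M2 = 0
det M1 - det M2 = 10; K = 10 / (425/16)^2 = 512/36125

Answer: K = 512/36125


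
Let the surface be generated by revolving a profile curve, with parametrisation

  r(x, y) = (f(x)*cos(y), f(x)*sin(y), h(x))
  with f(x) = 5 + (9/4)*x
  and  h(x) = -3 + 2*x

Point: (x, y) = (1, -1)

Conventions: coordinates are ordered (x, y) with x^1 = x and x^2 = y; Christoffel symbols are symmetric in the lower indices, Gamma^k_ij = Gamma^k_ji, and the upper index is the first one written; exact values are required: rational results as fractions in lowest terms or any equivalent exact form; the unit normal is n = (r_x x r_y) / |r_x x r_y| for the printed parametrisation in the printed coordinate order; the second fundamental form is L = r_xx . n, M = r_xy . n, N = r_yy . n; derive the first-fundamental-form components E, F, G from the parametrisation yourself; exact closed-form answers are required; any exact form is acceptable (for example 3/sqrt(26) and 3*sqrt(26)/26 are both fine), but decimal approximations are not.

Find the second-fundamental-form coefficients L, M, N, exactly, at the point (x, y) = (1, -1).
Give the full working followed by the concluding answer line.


f = 29/4, f' = 9/4, f'' = 0, h' = 2, h'' = 0
E = 145/16, F = 0, G = 841/16; answer radicand W^2 = 145/16
unnormalised second-form numerators: l = 0, m = 0, n = 29/2; L = l/sqrt(145/16), and similarly M = m/sqrt(W^2), N = n/sqrt(W^2)

Answer: L = 0, M = 0, N = 2*sqrt(145)/5


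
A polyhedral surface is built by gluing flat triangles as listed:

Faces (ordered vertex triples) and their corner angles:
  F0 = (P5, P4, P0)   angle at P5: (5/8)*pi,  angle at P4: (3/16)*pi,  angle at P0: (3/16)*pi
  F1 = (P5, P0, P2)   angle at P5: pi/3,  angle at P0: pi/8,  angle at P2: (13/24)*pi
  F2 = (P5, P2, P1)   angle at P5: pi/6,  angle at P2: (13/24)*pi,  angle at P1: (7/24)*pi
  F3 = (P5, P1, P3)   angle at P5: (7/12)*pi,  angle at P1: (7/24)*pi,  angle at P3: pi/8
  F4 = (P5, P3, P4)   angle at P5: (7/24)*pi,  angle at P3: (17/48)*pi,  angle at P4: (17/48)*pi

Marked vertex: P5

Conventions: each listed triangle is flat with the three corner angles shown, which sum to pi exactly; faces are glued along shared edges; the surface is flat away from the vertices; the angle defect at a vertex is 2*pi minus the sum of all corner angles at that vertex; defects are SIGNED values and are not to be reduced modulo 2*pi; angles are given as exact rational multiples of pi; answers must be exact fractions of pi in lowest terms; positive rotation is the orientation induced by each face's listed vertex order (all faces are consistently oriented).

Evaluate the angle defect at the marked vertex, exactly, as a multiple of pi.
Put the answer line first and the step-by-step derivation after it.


Answer: defect(P5) = 0

Sum of corner angles at P5: 2*pi
defect = 2*pi - 2*pi


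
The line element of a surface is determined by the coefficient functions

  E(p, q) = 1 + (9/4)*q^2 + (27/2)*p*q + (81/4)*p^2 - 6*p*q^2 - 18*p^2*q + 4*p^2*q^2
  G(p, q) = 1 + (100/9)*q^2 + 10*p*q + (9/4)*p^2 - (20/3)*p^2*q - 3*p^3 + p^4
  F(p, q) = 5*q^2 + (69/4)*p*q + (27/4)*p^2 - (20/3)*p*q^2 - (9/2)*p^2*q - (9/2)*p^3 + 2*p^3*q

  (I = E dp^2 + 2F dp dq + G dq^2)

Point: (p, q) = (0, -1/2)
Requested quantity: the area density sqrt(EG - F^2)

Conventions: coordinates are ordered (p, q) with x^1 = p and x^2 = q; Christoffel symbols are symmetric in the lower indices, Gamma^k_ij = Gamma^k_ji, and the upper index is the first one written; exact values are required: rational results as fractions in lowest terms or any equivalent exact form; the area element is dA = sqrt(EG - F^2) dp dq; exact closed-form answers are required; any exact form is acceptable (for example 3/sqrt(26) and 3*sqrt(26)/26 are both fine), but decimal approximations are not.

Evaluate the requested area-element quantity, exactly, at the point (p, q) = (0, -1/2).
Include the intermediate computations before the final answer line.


E = 25/16, F = 5/4, G = 34/9; EG - F^2 = 625/144

Answer: sqrt(EG - F^2) = 25/12


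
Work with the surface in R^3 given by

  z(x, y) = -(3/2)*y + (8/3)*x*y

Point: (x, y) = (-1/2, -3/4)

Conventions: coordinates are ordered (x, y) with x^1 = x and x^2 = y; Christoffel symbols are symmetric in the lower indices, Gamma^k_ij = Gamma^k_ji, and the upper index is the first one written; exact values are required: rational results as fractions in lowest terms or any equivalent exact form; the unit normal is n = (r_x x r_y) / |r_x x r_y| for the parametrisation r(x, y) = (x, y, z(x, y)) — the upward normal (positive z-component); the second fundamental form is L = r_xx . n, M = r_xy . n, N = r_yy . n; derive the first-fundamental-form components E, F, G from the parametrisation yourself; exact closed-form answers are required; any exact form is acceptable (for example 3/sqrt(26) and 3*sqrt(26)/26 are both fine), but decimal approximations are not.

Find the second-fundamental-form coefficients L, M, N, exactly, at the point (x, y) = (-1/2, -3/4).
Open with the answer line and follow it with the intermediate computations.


Answer: L = 0, M = 16*sqrt(469)/469, N = 0

z_x = -2, z_y = -17/6, z_xx = 0, z_xy = 8/3, z_yy = 0
E = 5, F = 17/3, G = 325/36; answer radicand W^2 = 469/36
unnormalised second-form numerators: l = 0, m = 8/3, n = 0; L = l/sqrt(469/36), and similarly M = m/sqrt(W^2), N = n/sqrt(W^2)


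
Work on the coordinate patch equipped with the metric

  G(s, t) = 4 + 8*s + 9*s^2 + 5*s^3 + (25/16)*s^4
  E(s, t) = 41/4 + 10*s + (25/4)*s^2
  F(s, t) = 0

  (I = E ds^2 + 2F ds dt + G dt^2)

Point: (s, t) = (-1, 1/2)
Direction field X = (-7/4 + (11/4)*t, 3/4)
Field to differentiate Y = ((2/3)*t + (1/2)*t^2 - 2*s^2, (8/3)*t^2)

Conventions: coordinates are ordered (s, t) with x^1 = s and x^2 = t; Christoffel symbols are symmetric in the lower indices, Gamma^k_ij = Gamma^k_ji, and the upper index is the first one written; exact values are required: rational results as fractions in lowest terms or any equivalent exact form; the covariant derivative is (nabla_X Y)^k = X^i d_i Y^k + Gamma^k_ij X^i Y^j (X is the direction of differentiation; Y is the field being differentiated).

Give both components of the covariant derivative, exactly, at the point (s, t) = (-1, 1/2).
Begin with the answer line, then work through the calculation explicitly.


Answer: (nabla_X Y)^s = -1145/1664, (nabla_X Y)^t = 41/16

E = 13/2, F = 0, G = 25/16 at the point
E_s = -5/2, E_t = 0, F_s = 0, F_t = 0, G_s = -5/4, G_t = 0
EG - F^2 = 325/32;  g^inv = (32/325) * [[25/16, 0], [0, 13/2]]
first-kind symbols [ij,l] = (1/2)(d_i g_jl + d_j g_il - d_l g_ij): [ss,s] = E_s/2 = -5/4, [ss,t] = F_s - E_t/2 = 0, [st,s] = E_t/2 = 0, [st,t] = G_s/2 = -5/8, [tt,s] = F_t - G_s/2 = 5/8, [tt,t] = G_t/2 = 0
Gamma^s_ij = (G*[ij,s] - F*[ij,t])/(EG - F^2), Gamma^t_ij = (E*[ij,t] - F*[ij,s])/(EG - F^2)
Gamma_sss = -5/26, Gamma_sst = 0, Gamma_stt = 5/52, Gamma_tss = 0, Gamma_tst = -2/5, Gamma_ttt = 0
X = (-3/8, 3/4), Y = (-37/24, 2/3) at the point


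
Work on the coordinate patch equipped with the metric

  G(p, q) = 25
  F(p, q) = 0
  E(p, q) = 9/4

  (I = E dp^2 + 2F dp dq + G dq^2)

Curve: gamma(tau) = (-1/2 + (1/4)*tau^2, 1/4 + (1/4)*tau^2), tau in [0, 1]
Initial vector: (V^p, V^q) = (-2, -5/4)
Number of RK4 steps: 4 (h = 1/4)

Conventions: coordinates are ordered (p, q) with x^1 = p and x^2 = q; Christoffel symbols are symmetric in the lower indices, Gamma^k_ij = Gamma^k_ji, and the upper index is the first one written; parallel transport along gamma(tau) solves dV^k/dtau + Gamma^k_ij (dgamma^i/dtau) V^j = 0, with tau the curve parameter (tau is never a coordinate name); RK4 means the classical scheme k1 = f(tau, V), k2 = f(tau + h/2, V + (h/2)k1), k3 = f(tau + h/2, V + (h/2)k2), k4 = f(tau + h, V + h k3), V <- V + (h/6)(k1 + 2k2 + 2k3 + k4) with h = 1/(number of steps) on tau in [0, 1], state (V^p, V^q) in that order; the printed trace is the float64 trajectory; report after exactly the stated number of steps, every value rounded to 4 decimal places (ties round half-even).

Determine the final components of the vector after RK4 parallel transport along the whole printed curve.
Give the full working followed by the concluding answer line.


gamma'(tau) = ((1/2)*tau, (1/2)*tau); f(tau, V)^k = -Gamma^k_ij(gamma(tau)) gamma'^i(tau) V^j; h = 1/4; intermediate values shown to 6 dp
curve data and Christoffel symbols at the stage parameters:
  tau = 0.000000: gamma = (-0.500000, 0.250000), gamma' = (0.000000, 0.000000); Gamma_ppp = 0.000000, Gamma_ppq = 0.000000, Gamma_pqq = 0.000000, Gamma_qpp = 0.000000, Gamma_qpq = 0.000000, Gamma_qqq = 0.000000
  tau = 0.125000: gamma = (-0.496094, 0.253906), gamma' = (0.062500, 0.062500); Gamma_ppp = 0.000000, Gamma_ppq = 0.000000, Gamma_pqq = 0.000000, Gamma_qpp = 0.000000, Gamma_qpq = 0.000000, Gamma_qqq = 0.000000
  tau = 0.250000: gamma = (-0.484375, 0.265625), gamma' = (0.125000, 0.125000); Gamma_ppp = 0.000000, Gamma_ppq = 0.000000, Gamma_pqq = 0.000000, Gamma_qpp = 0.000000, Gamma_qpq = 0.000000, Gamma_qqq = 0.000000
  tau = 0.375000: gamma = (-0.464844, 0.285156), gamma' = (0.187500, 0.187500); Gamma_ppp = 0.000000, Gamma_ppq = 0.000000, Gamma_pqq = 0.000000, Gamma_qpp = 0.000000, Gamma_qpq = 0.000000, Gamma_qqq = 0.000000
  tau = 0.500000: gamma = (-0.437500, 0.312500), gamma' = (0.250000, 0.250000); Gamma_ppp = 0.000000, Gamma_ppq = 0.000000, Gamma_pqq = 0.000000, Gamma_qpp = 0.000000, Gamma_qpq = 0.000000, Gamma_qqq = 0.000000
  tau = 0.625000: gamma = (-0.402344, 0.347656), gamma' = (0.312500, 0.312500); Gamma_ppp = 0.000000, Gamma_ppq = 0.000000, Gamma_pqq = 0.000000, Gamma_qpp = 0.000000, Gamma_qpq = 0.000000, Gamma_qqq = 0.000000
  tau = 0.750000: gamma = (-0.359375, 0.390625), gamma' = (0.375000, 0.375000); Gamma_ppp = 0.000000, Gamma_ppq = 0.000000, Gamma_pqq = 0.000000, Gamma_qpp = 0.000000, Gamma_qpq = 0.000000, Gamma_qqq = 0.000000
  tau = 0.875000: gamma = (-0.308594, 0.441406), gamma' = (0.437500, 0.437500); Gamma_ppp = 0.000000, Gamma_ppq = 0.000000, Gamma_pqq = 0.000000, Gamma_qpp = 0.000000, Gamma_qpq = 0.000000, Gamma_qqq = 0.000000
  tau = 1.000000: gamma = (-0.250000, 0.500000), gamma' = (0.500000, 0.500000); Gamma_ppp = 0.000000, Gamma_ppq = 0.000000, Gamma_pqq = 0.000000, Gamma_qpp = 0.000000, Gamma_qpq = 0.000000, Gamma_qqq = 0.000000
step 0: V^p = -2.0000, V^q = -1.2500
step 1: k1 = (0.000000, 0.000000), k2 = (0.000000, 0.000000), k3 = (0.000000, 0.000000), k4 = (0.000000, 0.000000); V <- V + (h/6)(k1 + 2k2 + 2k3 + k4): V^p = -2.0000, V^q = -1.2500
step 2: k1 = (0.000000, 0.000000), k2 = (0.000000, 0.000000), k3 = (0.000000, 0.000000), k4 = (0.000000, 0.000000); V <- V + (h/6)(k1 + 2k2 + 2k3 + k4): V^p = -2.0000, V^q = -1.2500
step 3: k1 = (0.000000, 0.000000), k2 = (0.000000, 0.000000), k3 = (0.000000, 0.000000), k4 = (0.000000, 0.000000); V <- V + (h/6)(k1 + 2k2 + 2k3 + k4): V^p = -2.0000, V^q = -1.2500
step 4: k1 = (0.000000, 0.000000), k2 = (0.000000, 0.000000), k3 = (0.000000, 0.000000), k4 = (0.000000, 0.000000); V <- V + (h/6)(k1 + 2k2 + 2k3 + k4): V^p = -2.0000, V^q = -1.2500

Answer: V^p = -2.0000, V^q = -1.2500


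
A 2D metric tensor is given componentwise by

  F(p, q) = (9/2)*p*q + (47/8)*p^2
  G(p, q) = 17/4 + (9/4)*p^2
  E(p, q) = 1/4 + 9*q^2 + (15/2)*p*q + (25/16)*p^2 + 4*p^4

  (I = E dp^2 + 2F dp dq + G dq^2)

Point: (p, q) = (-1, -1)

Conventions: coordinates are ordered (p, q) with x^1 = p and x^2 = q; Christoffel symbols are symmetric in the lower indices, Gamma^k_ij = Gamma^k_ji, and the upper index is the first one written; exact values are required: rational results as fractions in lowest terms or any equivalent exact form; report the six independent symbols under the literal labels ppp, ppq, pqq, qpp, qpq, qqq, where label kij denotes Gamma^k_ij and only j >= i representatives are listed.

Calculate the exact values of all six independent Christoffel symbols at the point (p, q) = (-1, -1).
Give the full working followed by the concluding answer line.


E = 357/16, F = 83/8, G = 13/2 at the point
E_p = -213/8, E_q = -51/2, F_p = -65/4, F_q = -9/2, G_p = -9/2, G_q = 0
EG - F^2 = 2393/64;  g^inv = (64/2393) * [[13/2, -83/8], [-83/8, 357/16]]
first-kind symbols [ij,l] = (1/2)(d_i g_jl + d_j g_il - d_l g_ij): [pp,p] = E_p/2 = -213/16, [pp,q] = F_p - E_q/2 = -7/2, [pq,p] = E_q/2 = -51/4, [pq,q] = G_p/2 = -9/4, [qq,p] = F_q - G_p/2 = -9/4, [qq,q] = G_q/2 = 0
Gamma^p_ij = (G*[ij,p] - F*[ij,q])/(EG - F^2), Gamma^q_ij = (E*[ij,q] - F*[ij,p])/(EG - F^2)

Answer: Gamma_ppp = -3214/2393, Gamma_ppq = -3810/2393, Gamma_pqq = -936/2393, Gamma_qpp = 7683/4786, Gamma_qpq = 5253/2393, Gamma_qqq = 1494/2393


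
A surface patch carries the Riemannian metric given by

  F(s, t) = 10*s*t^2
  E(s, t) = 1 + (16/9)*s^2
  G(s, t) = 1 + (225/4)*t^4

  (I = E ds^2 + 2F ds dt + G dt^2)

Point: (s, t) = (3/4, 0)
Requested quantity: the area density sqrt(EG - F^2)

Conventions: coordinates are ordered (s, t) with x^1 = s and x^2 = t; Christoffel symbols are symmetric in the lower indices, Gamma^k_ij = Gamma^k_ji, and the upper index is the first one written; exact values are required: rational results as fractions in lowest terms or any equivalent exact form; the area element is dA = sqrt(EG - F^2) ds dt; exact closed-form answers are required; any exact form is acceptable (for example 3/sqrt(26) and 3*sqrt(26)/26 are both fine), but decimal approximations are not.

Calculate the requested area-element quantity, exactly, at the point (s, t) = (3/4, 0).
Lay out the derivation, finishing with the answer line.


E = 2, F = 0, G = 1; EG - F^2 = 2

Answer: sqrt(EG - F^2) = sqrt(2)


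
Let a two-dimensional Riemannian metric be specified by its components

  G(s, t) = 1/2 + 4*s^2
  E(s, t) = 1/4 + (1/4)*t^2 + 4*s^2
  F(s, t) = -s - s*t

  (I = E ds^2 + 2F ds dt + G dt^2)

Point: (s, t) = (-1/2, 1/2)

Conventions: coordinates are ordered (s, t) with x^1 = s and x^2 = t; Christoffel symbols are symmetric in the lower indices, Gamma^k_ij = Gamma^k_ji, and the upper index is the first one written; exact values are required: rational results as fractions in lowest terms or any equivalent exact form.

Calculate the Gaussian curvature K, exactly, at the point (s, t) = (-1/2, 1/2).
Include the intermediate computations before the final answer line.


E = 21/16, F = 3/4, G = 3/2, EG - F^2 = 45/32 at the point
E_s = -4, E_t = 1/4, F_s = -3/2, F_t = 1/2, G_s = -4, G_t = 0
E_tt = 1/2, F_st = -1, G_ss = 8
Using the Brioschi determinant formula for K from the metric derivatives:
M1 = [[-E_tt/2 + F_st - G_ss/2, E_s/2, F_s - E_t/2], [F_t - G_s/2, E, F], [G_t/2, F, G]] = [[-21/4, -2, -13/8], [5/2, 21/16, 3/4], [0, 3/4, 3/2]]; det M1 = -375/128
M2 = [[0, E_t/2, G_s/2], [E_t/2, E, F], [G_s/2, F, G]] = [[0, 1/8, -2], [1/8, 21/16, 3/4], [-2, 3/4, 3/2]]; det M2 = -723/128
det M1 - det M2 = 87/32; K = 87/32 / (45/32)^2 = 928/675

Answer: K = 928/675


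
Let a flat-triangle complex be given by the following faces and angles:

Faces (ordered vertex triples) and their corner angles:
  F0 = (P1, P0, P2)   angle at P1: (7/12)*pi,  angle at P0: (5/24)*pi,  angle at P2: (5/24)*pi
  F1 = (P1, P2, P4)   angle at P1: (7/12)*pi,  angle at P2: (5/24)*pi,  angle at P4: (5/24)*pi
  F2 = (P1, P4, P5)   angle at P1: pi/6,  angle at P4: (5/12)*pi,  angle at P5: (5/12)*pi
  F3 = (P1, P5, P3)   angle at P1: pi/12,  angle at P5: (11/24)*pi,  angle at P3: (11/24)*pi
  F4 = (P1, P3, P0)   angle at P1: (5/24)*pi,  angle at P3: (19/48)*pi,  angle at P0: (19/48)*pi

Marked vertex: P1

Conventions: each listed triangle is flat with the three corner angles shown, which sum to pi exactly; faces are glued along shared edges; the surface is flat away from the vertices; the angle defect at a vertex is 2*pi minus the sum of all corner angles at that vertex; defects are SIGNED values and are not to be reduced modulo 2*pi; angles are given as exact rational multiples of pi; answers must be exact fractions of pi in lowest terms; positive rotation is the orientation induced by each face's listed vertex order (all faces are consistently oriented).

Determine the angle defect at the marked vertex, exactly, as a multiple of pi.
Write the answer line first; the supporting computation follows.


Answer: defect(P1) = (3/8)*pi

Sum of corner angles at P1: (13/8)*pi
defect = 2*pi - (13/8)*pi
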